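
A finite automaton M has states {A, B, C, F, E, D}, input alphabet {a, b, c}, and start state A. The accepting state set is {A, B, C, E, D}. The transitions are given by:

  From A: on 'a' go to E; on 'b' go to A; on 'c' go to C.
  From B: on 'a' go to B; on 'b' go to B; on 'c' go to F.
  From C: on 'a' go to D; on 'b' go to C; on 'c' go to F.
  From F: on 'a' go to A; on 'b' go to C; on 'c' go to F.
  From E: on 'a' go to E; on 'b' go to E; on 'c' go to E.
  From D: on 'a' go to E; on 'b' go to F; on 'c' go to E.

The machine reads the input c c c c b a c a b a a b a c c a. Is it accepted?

Yes

A → C → F → F → F → C → D → E → E → E → E → E → E → E → E → E → E
End state E is accepting.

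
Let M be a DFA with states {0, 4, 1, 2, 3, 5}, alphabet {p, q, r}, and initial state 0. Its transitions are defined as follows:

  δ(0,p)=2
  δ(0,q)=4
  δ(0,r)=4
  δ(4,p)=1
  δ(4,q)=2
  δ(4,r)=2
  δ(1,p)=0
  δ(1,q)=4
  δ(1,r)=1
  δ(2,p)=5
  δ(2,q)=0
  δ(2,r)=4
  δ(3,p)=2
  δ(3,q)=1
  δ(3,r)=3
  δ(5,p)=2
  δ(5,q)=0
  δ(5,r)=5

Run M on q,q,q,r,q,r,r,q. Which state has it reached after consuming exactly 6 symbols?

0 → 4 → 2 → 0 → 4 → 2 → 4
After 6 symbols: 4.

4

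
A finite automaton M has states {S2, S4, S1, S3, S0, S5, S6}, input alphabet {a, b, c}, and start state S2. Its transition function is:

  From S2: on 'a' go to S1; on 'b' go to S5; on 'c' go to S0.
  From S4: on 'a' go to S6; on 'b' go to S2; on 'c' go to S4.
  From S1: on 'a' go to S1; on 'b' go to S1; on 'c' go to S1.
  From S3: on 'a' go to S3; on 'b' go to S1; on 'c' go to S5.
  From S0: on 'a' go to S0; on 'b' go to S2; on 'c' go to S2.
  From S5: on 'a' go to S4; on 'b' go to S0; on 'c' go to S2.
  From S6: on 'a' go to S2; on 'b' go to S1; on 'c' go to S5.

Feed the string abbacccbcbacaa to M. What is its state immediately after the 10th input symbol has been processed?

S1

start at S2
read 'a': S2 → S1
read 'b': S1 → S1
read 'b': S1 → S1
read 'a': S1 → S1
read 'c': S1 → S1
read 'c': S1 → S1
read 'c': S1 → S1
read 'b': S1 → S1
read 'c': S1 → S1
read 'b': S1 → S1
After 10 symbols: S1.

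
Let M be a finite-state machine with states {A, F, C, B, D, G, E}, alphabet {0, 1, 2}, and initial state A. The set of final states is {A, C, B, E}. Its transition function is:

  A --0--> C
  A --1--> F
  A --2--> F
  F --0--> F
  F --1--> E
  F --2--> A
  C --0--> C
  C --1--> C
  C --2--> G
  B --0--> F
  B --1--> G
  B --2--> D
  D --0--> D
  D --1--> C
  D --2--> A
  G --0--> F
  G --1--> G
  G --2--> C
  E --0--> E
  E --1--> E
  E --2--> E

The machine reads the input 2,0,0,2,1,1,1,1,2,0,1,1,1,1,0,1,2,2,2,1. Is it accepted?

A → F → F → F → A → F → E → E → E → E → E → E → E → E → E → E → E → E → E → E → E
End state E is accepting.

Yes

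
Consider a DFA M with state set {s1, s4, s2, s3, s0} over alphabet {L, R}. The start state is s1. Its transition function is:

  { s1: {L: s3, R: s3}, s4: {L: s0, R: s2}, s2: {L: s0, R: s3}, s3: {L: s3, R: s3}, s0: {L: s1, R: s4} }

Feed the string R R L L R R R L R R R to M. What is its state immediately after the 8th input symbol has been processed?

s3

start at s1
read 'R': s1 → s3
read 'R': s3 → s3
read 'L': s3 → s3
read 'L': s3 → s3
read 'R': s3 → s3
read 'R': s3 → s3
read 'R': s3 → s3
read 'L': s3 → s3
After 8 symbols: s3.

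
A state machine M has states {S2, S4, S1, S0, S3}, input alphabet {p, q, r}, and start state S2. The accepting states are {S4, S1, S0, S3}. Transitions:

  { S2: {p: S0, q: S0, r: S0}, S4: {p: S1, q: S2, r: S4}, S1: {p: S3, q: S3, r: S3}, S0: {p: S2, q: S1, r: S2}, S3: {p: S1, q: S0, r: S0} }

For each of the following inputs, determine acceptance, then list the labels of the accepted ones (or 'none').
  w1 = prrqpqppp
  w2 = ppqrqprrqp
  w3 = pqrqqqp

w1: S2 → S0 → S2 → S0 → S1 → S3 → S0 → S2 → S0 → S2  → end S2, rejected
w2: S2 → S0 → S2 → S0 → S2 → S0 → S2 → S0 → S2 → S0 → S2  → end S2, rejected
w3: S2 → S0 → S1 → S3 → S0 → S1 → S3 → S1  → end S1, accepted

w3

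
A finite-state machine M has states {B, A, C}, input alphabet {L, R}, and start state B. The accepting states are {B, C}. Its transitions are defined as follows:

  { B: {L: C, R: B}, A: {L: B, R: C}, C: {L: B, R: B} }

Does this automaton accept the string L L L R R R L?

start at B
read 'L': B → C
read 'L': C → B
read 'L': B → C
read 'R': C → B
read 'R': B → B
read 'R': B → B
read 'L': B → C
End state C is accepting.

Yes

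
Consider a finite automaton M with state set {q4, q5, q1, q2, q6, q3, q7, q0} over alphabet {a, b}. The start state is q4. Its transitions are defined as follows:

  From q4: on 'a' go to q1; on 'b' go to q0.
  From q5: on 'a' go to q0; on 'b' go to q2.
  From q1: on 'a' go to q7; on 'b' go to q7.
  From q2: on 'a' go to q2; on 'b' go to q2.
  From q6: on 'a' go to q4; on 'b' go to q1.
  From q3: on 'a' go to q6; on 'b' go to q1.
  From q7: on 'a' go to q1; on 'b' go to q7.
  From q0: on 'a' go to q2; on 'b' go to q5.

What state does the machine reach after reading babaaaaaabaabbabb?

Trace: q4 -b-> q0 -a-> q2 -b-> q2 -a-> q2 -a-> q2 -a-> q2 -a-> q2 -a-> q2 -a-> q2 -b-> q2 -a-> q2 -a-> q2 -b-> q2 -b-> q2 -a-> q2 -b-> q2 -b-> q2

q2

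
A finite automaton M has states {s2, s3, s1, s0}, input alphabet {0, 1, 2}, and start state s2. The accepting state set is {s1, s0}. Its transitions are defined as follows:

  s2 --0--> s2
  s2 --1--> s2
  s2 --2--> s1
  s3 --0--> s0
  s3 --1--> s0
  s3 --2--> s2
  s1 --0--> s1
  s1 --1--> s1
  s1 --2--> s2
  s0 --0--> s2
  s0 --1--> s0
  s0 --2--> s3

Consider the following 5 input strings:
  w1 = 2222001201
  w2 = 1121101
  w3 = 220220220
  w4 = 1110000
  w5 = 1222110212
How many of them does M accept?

w1: Trace: s2 -2-> s1 -2-> s2 -2-> s1 -2-> s2 -0-> s2 -0-> s2 -1-> s2 -2-> s1 -0-> s1 -1-> s1  → end s1, accepted
w2: Trace: s2 -1-> s2 -1-> s2 -2-> s1 -1-> s1 -1-> s1 -0-> s1 -1-> s1  → end s1, accepted
w3: Trace: s2 -2-> s1 -2-> s2 -0-> s2 -2-> s1 -2-> s2 -0-> s2 -2-> s1 -2-> s2 -0-> s2  → end s2, rejected
w4: Trace: s2 -1-> s2 -1-> s2 -1-> s2 -0-> s2 -0-> s2 -0-> s2 -0-> s2  → end s2, rejected
w5: Trace: s2 -1-> s2 -2-> s1 -2-> s2 -2-> s1 -1-> s1 -1-> s1 -0-> s1 -2-> s2 -1-> s2 -2-> s1  → end s1, accepted

3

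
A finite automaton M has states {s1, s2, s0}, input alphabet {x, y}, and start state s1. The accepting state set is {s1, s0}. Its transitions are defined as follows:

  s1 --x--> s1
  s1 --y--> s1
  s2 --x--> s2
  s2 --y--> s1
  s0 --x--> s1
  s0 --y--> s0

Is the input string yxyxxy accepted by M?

start at s1
read 'y': s1 → s1
read 'x': s1 → s1
read 'y': s1 → s1
read 'x': s1 → s1
read 'x': s1 → s1
read 'y': s1 → s1
End state s1 is accepting.

Yes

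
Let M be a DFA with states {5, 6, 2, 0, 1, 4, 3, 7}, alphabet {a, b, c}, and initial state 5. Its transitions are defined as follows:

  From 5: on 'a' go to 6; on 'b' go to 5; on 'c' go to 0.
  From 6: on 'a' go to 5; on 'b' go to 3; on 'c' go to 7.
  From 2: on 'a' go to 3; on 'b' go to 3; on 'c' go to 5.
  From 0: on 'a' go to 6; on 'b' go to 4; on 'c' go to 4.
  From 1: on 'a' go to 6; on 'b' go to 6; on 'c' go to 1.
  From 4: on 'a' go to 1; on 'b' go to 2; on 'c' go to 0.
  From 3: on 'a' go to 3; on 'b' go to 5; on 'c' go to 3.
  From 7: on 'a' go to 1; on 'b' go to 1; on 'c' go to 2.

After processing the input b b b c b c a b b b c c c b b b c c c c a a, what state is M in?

5 → 5 → 5 → 5 → 0 → 4 → 0 → 6 → 3 → 5 → 5 → 0 → 4 → 0 → 4 → 2 → 3 → 3 → 3 → 3 → 3 → 3 → 3

3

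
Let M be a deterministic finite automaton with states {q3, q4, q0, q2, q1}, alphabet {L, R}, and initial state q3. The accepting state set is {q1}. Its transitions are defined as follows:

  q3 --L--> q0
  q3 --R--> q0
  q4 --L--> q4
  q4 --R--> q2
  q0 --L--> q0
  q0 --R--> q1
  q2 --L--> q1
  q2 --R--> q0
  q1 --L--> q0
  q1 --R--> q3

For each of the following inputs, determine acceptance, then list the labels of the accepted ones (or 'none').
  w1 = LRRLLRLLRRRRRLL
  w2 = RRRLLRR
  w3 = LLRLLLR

w3

w1: q3 → q0 → q1 → q3 → q0 → q0 → q1 → q0 → q0 → q1 → q3 → q0 → q1 → q3 → q0 → q0  → end q0, rejected
w2: q3 → q0 → q1 → q3 → q0 → q0 → q1 → q3  → end q3, rejected
w3: q3 → q0 → q0 → q1 → q0 → q0 → q0 → q1  → end q1, accepted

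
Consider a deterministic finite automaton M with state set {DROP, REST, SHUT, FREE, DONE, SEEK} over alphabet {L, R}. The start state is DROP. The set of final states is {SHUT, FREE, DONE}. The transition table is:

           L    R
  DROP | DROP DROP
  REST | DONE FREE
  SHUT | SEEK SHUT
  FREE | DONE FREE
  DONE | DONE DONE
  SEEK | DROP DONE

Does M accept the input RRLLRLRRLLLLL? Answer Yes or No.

DROP → DROP → DROP → DROP → DROP → DROP → DROP → DROP → DROP → DROP → DROP → DROP → DROP → DROP
End state DROP is not accepting.

No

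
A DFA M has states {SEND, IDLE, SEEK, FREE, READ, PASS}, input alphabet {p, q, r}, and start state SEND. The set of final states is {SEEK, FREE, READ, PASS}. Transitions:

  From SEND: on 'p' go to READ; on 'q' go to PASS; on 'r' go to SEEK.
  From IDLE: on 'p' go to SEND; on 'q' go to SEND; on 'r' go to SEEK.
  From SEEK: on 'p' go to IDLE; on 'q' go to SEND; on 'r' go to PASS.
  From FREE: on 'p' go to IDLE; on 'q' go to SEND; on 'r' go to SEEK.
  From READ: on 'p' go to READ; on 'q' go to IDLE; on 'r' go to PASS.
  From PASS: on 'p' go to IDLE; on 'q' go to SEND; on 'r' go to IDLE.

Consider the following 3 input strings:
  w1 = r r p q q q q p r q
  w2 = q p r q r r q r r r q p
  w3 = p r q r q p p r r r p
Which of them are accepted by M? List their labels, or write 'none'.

w2

w1: SEND → SEEK → PASS → IDLE → SEND → PASS → SEND → PASS → IDLE → SEEK → SEND  → end SEND, rejected
w2: SEND → PASS → IDLE → SEEK → SEND → SEEK → PASS → SEND → SEEK → PASS → IDLE → SEND → READ  → end READ, accepted
w3: SEND → READ → PASS → SEND → SEEK → SEND → READ → READ → PASS → IDLE → SEEK → IDLE  → end IDLE, rejected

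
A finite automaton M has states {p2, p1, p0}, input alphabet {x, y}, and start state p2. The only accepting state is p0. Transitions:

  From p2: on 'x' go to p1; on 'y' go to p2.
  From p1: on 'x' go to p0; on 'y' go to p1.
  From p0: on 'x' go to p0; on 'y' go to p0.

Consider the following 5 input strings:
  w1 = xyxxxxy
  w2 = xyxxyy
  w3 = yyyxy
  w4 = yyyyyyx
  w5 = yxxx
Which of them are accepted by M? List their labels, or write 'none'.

w1: Trace: p2 -x-> p1 -y-> p1 -x-> p0 -x-> p0 -x-> p0 -x-> p0 -y-> p0  → end p0, accepted
w2: Trace: p2 -x-> p1 -y-> p1 -x-> p0 -x-> p0 -y-> p0 -y-> p0  → end p0, accepted
w3: Trace: p2 -y-> p2 -y-> p2 -y-> p2 -x-> p1 -y-> p1  → end p1, rejected
w4: Trace: p2 -y-> p2 -y-> p2 -y-> p2 -y-> p2 -y-> p2 -y-> p2 -x-> p1  → end p1, rejected
w5: Trace: p2 -y-> p2 -x-> p1 -x-> p0 -x-> p0  → end p0, accepted

w1, w2, w5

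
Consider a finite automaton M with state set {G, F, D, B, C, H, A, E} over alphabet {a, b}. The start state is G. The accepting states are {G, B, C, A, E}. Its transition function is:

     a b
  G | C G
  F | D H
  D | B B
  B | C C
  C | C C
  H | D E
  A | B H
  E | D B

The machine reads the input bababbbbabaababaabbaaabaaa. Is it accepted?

Yes

start at G
read 'b': G → G
read 'a': G → C
read 'b': C → C
read 'a': C → C
read 'b': C → C
read 'b': C → C
read 'b': C → C
read 'b': C → C
read 'a': C → C
read 'b': C → C
read 'a': C → C
read 'a': C → C
read 'b': C → C
read 'a': C → C
read 'b': C → C
read 'a': C → C
read 'a': C → C
read 'b': C → C
read 'b': C → C
read 'a': C → C
read 'a': C → C
read 'a': C → C
read 'b': C → C
read 'a': C → C
read 'a': C → C
read 'a': C → C
End state C is accepting.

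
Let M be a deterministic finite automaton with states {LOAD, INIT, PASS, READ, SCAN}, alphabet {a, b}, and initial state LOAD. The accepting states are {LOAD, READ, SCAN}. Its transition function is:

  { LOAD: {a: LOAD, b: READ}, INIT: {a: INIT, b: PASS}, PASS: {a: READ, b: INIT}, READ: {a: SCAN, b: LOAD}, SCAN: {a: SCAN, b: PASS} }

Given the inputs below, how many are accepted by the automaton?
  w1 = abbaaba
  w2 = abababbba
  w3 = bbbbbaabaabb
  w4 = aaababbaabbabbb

w1:
  start at LOAD
  read 'a': LOAD → LOAD
  read 'b': LOAD → READ
  read 'b': READ → LOAD
  read 'a': LOAD → LOAD
  read 'a': LOAD → LOAD
  read 'b': LOAD → READ
  read 'a': READ → SCAN
  end SCAN, accepted
w2:
  start at LOAD
  read 'a': LOAD → LOAD
  read 'b': LOAD → READ
  read 'a': READ → SCAN
  read 'b': SCAN → PASS
  read 'a': PASS → READ
  read 'b': READ → LOAD
  read 'b': LOAD → READ
  read 'b': READ → LOAD
  read 'a': LOAD → LOAD
  end LOAD, accepted
w3:
  start at LOAD
  read 'b': LOAD → READ
  read 'b': READ → LOAD
  read 'b': LOAD → READ
  read 'b': READ → LOAD
  read 'b': LOAD → READ
  read 'a': READ → SCAN
  read 'a': SCAN → SCAN
  read 'b': SCAN → PASS
  read 'a': PASS → READ
  read 'a': READ → SCAN
  read 'b': SCAN → PASS
  read 'b': PASS → INIT
  end INIT, rejected
w4:
  start at LOAD
  read 'a': LOAD → LOAD
  read 'a': LOAD → LOAD
  read 'a': LOAD → LOAD
  read 'b': LOAD → READ
  read 'a': READ → SCAN
  read 'b': SCAN → PASS
  read 'b': PASS → INIT
  read 'a': INIT → INIT
  read 'a': INIT → INIT
  read 'b': INIT → PASS
  read 'b': PASS → INIT
  read 'a': INIT → INIT
  read 'b': INIT → PASS
  read 'b': PASS → INIT
  read 'b': INIT → PASS
  end PASS, rejected

2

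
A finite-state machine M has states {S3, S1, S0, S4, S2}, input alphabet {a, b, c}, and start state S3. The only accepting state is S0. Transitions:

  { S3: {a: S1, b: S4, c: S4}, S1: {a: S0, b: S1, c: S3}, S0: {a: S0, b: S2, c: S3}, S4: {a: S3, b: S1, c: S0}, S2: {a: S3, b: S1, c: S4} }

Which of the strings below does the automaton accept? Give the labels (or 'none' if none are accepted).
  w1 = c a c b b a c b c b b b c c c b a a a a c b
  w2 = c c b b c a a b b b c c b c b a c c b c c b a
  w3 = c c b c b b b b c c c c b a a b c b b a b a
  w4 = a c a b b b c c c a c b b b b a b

none

w1:
  start at S3
  read 'c': S3 → S4
  read 'a': S4 → S3
  read 'c': S3 → S4
  read 'b': S4 → S1
  read 'b': S1 → S1
  read 'a': S1 → S0
  read 'c': S0 → S3
  read 'b': S3 → S4
  read 'c': S4 → S0
  read 'b': S0 → S2
  read 'b': S2 → S1
  read 'b': S1 → S1
  read 'c': S1 → S3
  read 'c': S3 → S4
  read 'c': S4 → S0
  read 'b': S0 → S2
  read 'a': S2 → S3
  read 'a': S3 → S1
  read 'a': S1 → S0
  read 'a': S0 → S0
  read 'c': S0 → S3
  read 'b': S3 → S4
  end S4, rejected
w2:
  start at S3
  read 'c': S3 → S4
  read 'c': S4 → S0
  read 'b': S0 → S2
  read 'b': S2 → S1
  read 'c': S1 → S3
  read 'a': S3 → S1
  read 'a': S1 → S0
  read 'b': S0 → S2
  read 'b': S2 → S1
  read 'b': S1 → S1
  read 'c': S1 → S3
  read 'c': S3 → S4
  read 'b': S4 → S1
  read 'c': S1 → S3
  read 'b': S3 → S4
  read 'a': S4 → S3
  read 'c': S3 → S4
  read 'c': S4 → S0
  read 'b': S0 → S2
  read 'c': S2 → S4
  read 'c': S4 → S0
  read 'b': S0 → S2
  read 'a': S2 → S3
  end S3, rejected
w3:
  start at S3
  read 'c': S3 → S4
  read 'c': S4 → S0
  read 'b': S0 → S2
  read 'c': S2 → S4
  read 'b': S4 → S1
  read 'b': S1 → S1
  read 'b': S1 → S1
  read 'b': S1 → S1
  read 'c': S1 → S3
  read 'c': S3 → S4
  read 'c': S4 → S0
  read 'c': S0 → S3
  read 'b': S3 → S4
  read 'a': S4 → S3
  read 'a': S3 → S1
  read 'b': S1 → S1
  read 'c': S1 → S3
  read 'b': S3 → S4
  read 'b': S4 → S1
  read 'a': S1 → S0
  read 'b': S0 → S2
  read 'a': S2 → S3
  end S3, rejected
w4:
  start at S3
  read 'a': S3 → S1
  read 'c': S1 → S3
  read 'a': S3 → S1
  read 'b': S1 → S1
  read 'b': S1 → S1
  read 'b': S1 → S1
  read 'c': S1 → S3
  read 'c': S3 → S4
  read 'c': S4 → S0
  read 'a': S0 → S0
  read 'c': S0 → S3
  read 'b': S3 → S4
  read 'b': S4 → S1
  read 'b': S1 → S1
  read 'b': S1 → S1
  read 'a': S1 → S0
  read 'b': S0 → S2
  end S2, rejected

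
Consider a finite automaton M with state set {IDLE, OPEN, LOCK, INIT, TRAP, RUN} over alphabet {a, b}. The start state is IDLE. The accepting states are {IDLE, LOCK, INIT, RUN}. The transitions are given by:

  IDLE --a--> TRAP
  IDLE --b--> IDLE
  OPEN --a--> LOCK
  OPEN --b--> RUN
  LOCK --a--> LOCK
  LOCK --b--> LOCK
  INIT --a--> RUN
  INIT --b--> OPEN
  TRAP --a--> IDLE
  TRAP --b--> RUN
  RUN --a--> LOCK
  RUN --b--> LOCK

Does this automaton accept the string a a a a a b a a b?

Yes

IDLE → TRAP → IDLE → TRAP → IDLE → TRAP → RUN → LOCK → LOCK → LOCK
End state LOCK is accepting.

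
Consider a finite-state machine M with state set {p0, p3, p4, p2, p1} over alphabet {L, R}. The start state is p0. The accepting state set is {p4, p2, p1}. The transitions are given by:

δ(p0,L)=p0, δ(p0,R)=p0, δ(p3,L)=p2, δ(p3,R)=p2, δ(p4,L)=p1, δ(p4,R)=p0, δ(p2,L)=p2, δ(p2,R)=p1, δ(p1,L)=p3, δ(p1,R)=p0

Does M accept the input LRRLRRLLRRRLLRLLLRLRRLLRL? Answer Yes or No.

Trace: p0 -L-> p0 -R-> p0 -R-> p0 -L-> p0 -R-> p0 -R-> p0 -L-> p0 -L-> p0 -R-> p0 -R-> p0 -R-> p0 -L-> p0 -L-> p0 -R-> p0 -L-> p0 -L-> p0 -L-> p0 -R-> p0 -L-> p0 -R-> p0 -R-> p0 -L-> p0 -L-> p0 -R-> p0 -L-> p0
End state p0 is not accepting.

No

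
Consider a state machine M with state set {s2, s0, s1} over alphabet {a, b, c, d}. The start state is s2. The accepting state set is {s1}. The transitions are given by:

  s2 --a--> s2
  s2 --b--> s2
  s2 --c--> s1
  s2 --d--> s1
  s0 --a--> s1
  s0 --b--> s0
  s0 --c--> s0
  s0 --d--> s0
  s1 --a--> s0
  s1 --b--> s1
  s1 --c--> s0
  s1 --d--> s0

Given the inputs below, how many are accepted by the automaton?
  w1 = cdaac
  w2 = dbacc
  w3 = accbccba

w1:
  start at s2
  read 'c': s2 → s1
  read 'd': s1 → s0
  read 'a': s0 → s1
  read 'a': s1 → s0
  read 'c': s0 → s0
  end s0, rejected
w2:
  start at s2
  read 'd': s2 → s1
  read 'b': s1 → s1
  read 'a': s1 → s0
  read 'c': s0 → s0
  read 'c': s0 → s0
  end s0, rejected
w3:
  start at s2
  read 'a': s2 → s2
  read 'c': s2 → s1
  read 'c': s1 → s0
  read 'b': s0 → s0
  read 'c': s0 → s0
  read 'c': s0 → s0
  read 'b': s0 → s0
  read 'a': s0 → s1
  end s1, accepted

1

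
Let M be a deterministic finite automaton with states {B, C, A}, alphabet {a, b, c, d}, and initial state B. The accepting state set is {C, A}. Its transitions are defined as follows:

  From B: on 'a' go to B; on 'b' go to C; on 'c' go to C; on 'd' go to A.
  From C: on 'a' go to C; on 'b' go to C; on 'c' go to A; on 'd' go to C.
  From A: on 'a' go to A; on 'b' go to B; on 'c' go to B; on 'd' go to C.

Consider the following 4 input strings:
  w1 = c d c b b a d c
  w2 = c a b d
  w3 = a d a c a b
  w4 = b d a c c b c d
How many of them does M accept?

w1:
  start at B
  read 'c': B → C
  read 'd': C → C
  read 'c': C → A
  read 'b': A → B
  read 'b': B → C
  read 'a': C → C
  read 'd': C → C
  read 'c': C → A
  end A, accepted
w2:
  start at B
  read 'c': B → C
  read 'a': C → C
  read 'b': C → C
  read 'd': C → C
  end C, accepted
w3:
  start at B
  read 'a': B → B
  read 'd': B → A
  read 'a': A → A
  read 'c': A → B
  read 'a': B → B
  read 'b': B → C
  end C, accepted
w4:
  start at B
  read 'b': B → C
  read 'd': C → C
  read 'a': C → C
  read 'c': C → A
  read 'c': A → B
  read 'b': B → C
  read 'c': C → A
  read 'd': A → C
  end C, accepted

4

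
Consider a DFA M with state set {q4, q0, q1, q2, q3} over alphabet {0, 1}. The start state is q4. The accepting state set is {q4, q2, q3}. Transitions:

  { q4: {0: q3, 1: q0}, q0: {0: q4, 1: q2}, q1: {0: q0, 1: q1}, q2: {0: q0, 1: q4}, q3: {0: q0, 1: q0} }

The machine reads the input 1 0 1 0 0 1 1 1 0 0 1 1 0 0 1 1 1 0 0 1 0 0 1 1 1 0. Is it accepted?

Yes

start at q4
read '1': q4 → q0
read '0': q0 → q4
read '1': q4 → q0
read '0': q0 → q4
read '0': q4 → q3
read '1': q3 → q0
read '1': q0 → q2
read '1': q2 → q4
read '0': q4 → q3
read '0': q3 → q0
read '1': q0 → q2
read '1': q2 → q4
read '0': q4 → q3
read '0': q3 → q0
read '1': q0 → q2
read '1': q2 → q4
read '1': q4 → q0
read '0': q0 → q4
read '0': q4 → q3
read '1': q3 → q0
read '0': q0 → q4
read '0': q4 → q3
read '1': q3 → q0
read '1': q0 → q2
read '1': q2 → q4
read '0': q4 → q3
End state q3 is accepting.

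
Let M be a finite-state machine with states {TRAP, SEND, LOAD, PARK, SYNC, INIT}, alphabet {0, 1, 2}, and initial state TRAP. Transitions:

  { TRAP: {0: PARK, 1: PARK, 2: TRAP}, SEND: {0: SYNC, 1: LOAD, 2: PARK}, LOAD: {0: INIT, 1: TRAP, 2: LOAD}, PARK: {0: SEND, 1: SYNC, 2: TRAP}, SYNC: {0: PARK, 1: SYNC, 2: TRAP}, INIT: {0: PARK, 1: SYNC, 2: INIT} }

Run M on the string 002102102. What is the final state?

start at TRAP
read '0': TRAP → PARK
read '0': PARK → SEND
read '2': SEND → PARK
read '1': PARK → SYNC
read '0': SYNC → PARK
read '2': PARK → TRAP
read '1': TRAP → PARK
read '0': PARK → SEND
read '2': SEND → PARK

PARK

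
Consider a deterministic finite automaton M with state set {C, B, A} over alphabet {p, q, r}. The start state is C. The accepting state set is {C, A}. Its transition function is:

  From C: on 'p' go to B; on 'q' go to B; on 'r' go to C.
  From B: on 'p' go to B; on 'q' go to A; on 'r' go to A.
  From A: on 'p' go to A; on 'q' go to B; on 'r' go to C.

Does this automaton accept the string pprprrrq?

Trace: C -p-> B -p-> B -r-> A -p-> A -r-> C -r-> C -r-> C -q-> B
End state B is not accepting.

No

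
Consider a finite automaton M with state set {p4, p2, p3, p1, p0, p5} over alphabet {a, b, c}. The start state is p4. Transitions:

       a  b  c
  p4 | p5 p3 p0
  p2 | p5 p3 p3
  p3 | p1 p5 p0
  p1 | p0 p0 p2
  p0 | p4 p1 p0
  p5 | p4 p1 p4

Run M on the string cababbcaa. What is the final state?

start at p4
read 'c': p4 → p0
read 'a': p0 → p4
read 'b': p4 → p3
read 'a': p3 → p1
read 'b': p1 → p0
read 'b': p0 → p1
read 'c': p1 → p2
read 'a': p2 → p5
read 'a': p5 → p4

p4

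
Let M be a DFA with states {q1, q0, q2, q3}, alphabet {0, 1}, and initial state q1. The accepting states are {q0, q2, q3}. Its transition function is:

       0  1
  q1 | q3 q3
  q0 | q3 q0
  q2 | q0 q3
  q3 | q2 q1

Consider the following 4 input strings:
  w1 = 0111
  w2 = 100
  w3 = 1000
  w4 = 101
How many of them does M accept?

w1: q1 → q3 → q1 → q3 → q1  → end q1, rejected
w2: q1 → q3 → q2 → q0  → end q0, accepted
w3: q1 → q3 → q2 → q0 → q3  → end q3, accepted
w4: q1 → q3 → q2 → q3  → end q3, accepted

3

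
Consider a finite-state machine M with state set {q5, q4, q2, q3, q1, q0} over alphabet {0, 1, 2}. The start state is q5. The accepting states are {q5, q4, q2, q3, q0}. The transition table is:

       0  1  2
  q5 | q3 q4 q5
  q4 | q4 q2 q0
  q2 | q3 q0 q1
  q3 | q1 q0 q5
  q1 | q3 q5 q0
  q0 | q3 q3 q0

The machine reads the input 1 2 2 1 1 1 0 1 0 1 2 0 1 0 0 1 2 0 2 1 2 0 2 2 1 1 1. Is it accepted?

Yes

Trace: q5 -1-> q4 -2-> q0 -2-> q0 -1-> q3 -1-> q0 -1-> q3 -0-> q1 -1-> q5 -0-> q3 -1-> q0 -2-> q0 -0-> q3 -1-> q0 -0-> q3 -0-> q1 -1-> q5 -2-> q5 -0-> q3 -2-> q5 -1-> q4 -2-> q0 -0-> q3 -2-> q5 -2-> q5 -1-> q4 -1-> q2 -1-> q0
End state q0 is accepting.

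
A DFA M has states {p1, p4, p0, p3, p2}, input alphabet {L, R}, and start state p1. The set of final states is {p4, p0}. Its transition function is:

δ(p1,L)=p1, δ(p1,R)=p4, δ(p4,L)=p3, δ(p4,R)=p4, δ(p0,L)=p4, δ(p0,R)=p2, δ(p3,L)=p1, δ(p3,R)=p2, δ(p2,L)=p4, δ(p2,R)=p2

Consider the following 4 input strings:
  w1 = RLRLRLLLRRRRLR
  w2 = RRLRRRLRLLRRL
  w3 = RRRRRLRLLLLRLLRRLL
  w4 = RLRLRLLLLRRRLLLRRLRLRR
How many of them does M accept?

1

w1: p1 → p4 → p3 → p2 → p4 → p4 → p3 → p1 → p1 → p4 → p4 → p4 → p4 → p3 → p2  → end p2, rejected
w2: p1 → p4 → p4 → p3 → p2 → p2 → p2 → p4 → p4 → p3 → p1 → p4 → p4 → p3  → end p3, rejected
w3: p1 → p4 → p4 → p4 → p4 → p4 → p3 → p2 → p4 → p3 → p1 → p1 → p4 → p3 → p1 → p4 → p4 → p3 → p1  → end p1, rejected
w4: p1 → p4 → p3 → p2 → p4 → p4 → p3 → p1 → p1 → p1 → p4 → p4 → p4 → p3 → p1 → p1 → p4 → p4 → p3 → p2 → p4 → p4 → p4  → end p4, accepted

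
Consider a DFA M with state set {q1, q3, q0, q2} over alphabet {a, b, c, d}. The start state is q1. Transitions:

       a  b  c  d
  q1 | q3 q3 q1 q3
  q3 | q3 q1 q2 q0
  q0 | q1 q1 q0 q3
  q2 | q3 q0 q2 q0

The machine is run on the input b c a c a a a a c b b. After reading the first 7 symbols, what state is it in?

q1 → q3 → q2 → q3 → q2 → q3 → q3 → q3
After 7 symbols: q3.

q3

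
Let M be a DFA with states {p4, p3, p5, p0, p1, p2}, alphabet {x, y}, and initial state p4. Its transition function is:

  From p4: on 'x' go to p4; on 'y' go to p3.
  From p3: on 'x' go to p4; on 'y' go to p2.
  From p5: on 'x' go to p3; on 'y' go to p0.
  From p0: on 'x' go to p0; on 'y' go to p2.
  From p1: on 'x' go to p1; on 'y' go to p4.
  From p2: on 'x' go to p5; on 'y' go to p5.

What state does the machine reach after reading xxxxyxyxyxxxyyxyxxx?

p4 → p4 → p4 → p4 → p4 → p3 → p4 → p3 → p4 → p3 → p4 → p4 → p4 → p3 → p2 → p5 → p0 → p0 → p0 → p0

p0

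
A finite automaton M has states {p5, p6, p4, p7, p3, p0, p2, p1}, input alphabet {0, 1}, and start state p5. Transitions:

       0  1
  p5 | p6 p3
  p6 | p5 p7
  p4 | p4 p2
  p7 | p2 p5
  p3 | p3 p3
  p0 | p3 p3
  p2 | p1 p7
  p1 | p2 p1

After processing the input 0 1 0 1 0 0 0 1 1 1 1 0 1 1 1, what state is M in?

p3

p5 → p6 → p7 → p2 → p7 → p2 → p1 → p2 → p7 → p5 → p3 → p3 → p3 → p3 → p3 → p3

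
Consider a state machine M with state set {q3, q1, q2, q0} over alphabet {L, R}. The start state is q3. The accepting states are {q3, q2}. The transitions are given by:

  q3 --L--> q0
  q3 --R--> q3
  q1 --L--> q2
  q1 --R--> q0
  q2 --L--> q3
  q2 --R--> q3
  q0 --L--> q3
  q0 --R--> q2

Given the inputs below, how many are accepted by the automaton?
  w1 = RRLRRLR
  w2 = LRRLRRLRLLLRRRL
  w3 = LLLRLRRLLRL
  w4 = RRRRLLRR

2

w1:
  start at q3
  read 'R': q3 → q3
  read 'R': q3 → q3
  read 'L': q3 → q0
  read 'R': q0 → q2
  read 'R': q2 → q3
  read 'L': q3 → q0
  read 'R': q0 → q2
  end q2, accepted
w2:
  start at q3
  read 'L': q3 → q0
  read 'R': q0 → q2
  read 'R': q2 → q3
  read 'L': q3 → q0
  read 'R': q0 → q2
  read 'R': q2 → q3
  read 'L': q3 → q0
  read 'R': q0 → q2
  read 'L': q2 → q3
  read 'L': q3 → q0
  read 'L': q0 → q3
  read 'R': q3 → q3
  read 'R': q3 → q3
  read 'R': q3 → q3
  read 'L': q3 → q0
  end q0, rejected
w3:
  start at q3
  read 'L': q3 → q0
  read 'L': q0 → q3
  read 'L': q3 → q0
  read 'R': q0 → q2
  read 'L': q2 → q3
  read 'R': q3 → q3
  read 'R': q3 → q3
  read 'L': q3 → q0
  read 'L': q0 → q3
  read 'R': q3 → q3
  read 'L': q3 → q0
  end q0, rejected
w4:
  start at q3
  read 'R': q3 → q3
  read 'R': q3 → q3
  read 'R': q3 → q3
  read 'R': q3 → q3
  read 'L': q3 → q0
  read 'L': q0 → q3
  read 'R': q3 → q3
  read 'R': q3 → q3
  end q3, accepted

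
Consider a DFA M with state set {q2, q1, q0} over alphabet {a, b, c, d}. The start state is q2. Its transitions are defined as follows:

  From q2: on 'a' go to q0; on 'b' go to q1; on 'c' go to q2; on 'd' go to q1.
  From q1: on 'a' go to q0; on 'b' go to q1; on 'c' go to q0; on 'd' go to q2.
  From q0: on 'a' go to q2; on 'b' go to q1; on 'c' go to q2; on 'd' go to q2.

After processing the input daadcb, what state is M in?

q1

q2 → q1 → q0 → q2 → q1 → q0 → q1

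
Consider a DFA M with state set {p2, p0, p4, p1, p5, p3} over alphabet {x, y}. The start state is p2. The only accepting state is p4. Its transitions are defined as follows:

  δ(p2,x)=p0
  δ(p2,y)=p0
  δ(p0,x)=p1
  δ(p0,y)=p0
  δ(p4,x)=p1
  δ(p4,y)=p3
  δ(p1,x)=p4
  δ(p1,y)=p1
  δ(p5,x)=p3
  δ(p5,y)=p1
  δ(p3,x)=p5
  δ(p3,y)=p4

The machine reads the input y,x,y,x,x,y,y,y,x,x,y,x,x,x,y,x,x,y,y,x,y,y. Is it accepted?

Trace: p2 -y-> p0 -x-> p1 -y-> p1 -x-> p4 -x-> p1 -y-> p1 -y-> p1 -y-> p1 -x-> p4 -x-> p1 -y-> p1 -x-> p4 -x-> p1 -x-> p4 -y-> p3 -x-> p5 -x-> p3 -y-> p4 -y-> p3 -x-> p5 -y-> p1 -y-> p1
End state p1 is not accepting.

No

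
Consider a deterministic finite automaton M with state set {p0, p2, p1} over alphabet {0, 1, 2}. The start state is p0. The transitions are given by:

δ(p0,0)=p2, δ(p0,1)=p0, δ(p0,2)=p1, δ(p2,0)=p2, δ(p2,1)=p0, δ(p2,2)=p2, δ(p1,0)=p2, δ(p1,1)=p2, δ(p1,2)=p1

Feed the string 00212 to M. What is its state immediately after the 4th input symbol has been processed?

p0

Trace: p0 -0-> p2 -0-> p2 -2-> p2 -1-> p0
After 4 symbols: p0.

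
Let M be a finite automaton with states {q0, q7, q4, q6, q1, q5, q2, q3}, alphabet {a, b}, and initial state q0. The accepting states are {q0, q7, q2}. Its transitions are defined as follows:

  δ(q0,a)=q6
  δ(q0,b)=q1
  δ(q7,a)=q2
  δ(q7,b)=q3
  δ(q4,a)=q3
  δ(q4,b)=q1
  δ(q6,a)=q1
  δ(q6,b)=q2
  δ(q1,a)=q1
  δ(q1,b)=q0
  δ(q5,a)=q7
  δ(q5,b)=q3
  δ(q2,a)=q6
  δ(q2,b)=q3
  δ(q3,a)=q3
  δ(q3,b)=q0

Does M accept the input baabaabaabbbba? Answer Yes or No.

No

start at q0
read 'b': q0 → q1
read 'a': q1 → q1
read 'a': q1 → q1
read 'b': q1 → q0
read 'a': q0 → q6
read 'a': q6 → q1
read 'b': q1 → q0
read 'a': q0 → q6
read 'a': q6 → q1
read 'b': q1 → q0
read 'b': q0 → q1
read 'b': q1 → q0
read 'b': q0 → q1
read 'a': q1 → q1
End state q1 is not accepting.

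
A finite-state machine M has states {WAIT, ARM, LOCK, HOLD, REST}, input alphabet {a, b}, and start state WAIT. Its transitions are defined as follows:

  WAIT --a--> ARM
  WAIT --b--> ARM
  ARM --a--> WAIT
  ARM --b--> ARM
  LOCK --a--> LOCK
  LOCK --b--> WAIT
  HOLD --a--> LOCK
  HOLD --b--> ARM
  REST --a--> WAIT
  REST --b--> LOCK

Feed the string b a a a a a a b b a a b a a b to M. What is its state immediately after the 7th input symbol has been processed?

WAIT → ARM → WAIT → ARM → WAIT → ARM → WAIT → ARM
After 7 symbols: ARM.

ARM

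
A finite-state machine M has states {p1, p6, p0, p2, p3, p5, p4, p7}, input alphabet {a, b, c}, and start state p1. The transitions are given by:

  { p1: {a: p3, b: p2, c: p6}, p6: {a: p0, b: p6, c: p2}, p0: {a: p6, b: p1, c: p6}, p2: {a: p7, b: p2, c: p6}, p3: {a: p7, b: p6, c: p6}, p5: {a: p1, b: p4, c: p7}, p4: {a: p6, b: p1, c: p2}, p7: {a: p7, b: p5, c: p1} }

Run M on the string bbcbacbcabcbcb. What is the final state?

p1 → p2 → p2 → p6 → p6 → p0 → p6 → p6 → p2 → p7 → p5 → p7 → p5 → p7 → p5

p5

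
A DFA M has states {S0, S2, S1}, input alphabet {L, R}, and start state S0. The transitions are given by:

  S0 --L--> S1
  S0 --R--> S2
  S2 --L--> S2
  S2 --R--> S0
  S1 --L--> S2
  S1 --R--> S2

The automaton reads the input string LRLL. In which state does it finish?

S2

Trace: S0 -L-> S1 -R-> S2 -L-> S2 -L-> S2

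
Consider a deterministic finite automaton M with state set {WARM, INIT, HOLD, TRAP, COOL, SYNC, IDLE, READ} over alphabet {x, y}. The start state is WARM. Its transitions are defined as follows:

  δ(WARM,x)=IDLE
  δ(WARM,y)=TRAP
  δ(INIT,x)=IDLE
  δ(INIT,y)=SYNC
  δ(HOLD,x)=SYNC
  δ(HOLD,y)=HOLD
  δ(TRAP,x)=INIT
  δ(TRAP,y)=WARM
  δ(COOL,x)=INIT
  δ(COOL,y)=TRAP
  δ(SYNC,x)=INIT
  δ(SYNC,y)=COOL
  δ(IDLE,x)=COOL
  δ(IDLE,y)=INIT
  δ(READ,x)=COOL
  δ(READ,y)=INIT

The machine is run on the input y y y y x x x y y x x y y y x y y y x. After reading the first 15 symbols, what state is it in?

Trace: WARM -y-> TRAP -y-> WARM -y-> TRAP -y-> WARM -x-> IDLE -x-> COOL -x-> INIT -y-> SYNC -y-> COOL -x-> INIT -x-> IDLE -y-> INIT -y-> SYNC -y-> COOL -x-> INIT
After 15 symbols: INIT.

INIT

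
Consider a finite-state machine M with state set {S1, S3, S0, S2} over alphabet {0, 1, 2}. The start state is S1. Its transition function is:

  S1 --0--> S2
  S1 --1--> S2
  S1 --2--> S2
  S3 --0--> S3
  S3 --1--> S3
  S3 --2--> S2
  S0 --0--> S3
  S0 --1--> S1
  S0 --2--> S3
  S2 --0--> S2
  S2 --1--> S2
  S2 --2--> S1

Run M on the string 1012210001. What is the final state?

Trace: S1 -1-> S2 -0-> S2 -1-> S2 -2-> S1 -2-> S2 -1-> S2 -0-> S2 -0-> S2 -0-> S2 -1-> S2

S2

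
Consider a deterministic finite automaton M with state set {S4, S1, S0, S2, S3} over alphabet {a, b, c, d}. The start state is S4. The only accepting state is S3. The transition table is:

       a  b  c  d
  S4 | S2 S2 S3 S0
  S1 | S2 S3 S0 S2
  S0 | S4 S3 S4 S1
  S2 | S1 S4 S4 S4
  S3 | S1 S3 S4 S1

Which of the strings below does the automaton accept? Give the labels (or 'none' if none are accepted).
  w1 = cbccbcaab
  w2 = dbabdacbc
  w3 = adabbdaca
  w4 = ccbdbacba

w1

w1: Trace: S4 -c-> S3 -b-> S3 -c-> S4 -c-> S3 -b-> S3 -c-> S4 -a-> S2 -a-> S1 -b-> S3  → end S3, accepted
w2: Trace: S4 -d-> S0 -b-> S3 -a-> S1 -b-> S3 -d-> S1 -a-> S2 -c-> S4 -b-> S2 -c-> S4  → end S4, rejected
w3: Trace: S4 -a-> S2 -d-> S4 -a-> S2 -b-> S4 -b-> S2 -d-> S4 -a-> S2 -c-> S4 -a-> S2  → end S2, rejected
w4: Trace: S4 -c-> S3 -c-> S4 -b-> S2 -d-> S4 -b-> S2 -a-> S1 -c-> S0 -b-> S3 -a-> S1  → end S1, rejected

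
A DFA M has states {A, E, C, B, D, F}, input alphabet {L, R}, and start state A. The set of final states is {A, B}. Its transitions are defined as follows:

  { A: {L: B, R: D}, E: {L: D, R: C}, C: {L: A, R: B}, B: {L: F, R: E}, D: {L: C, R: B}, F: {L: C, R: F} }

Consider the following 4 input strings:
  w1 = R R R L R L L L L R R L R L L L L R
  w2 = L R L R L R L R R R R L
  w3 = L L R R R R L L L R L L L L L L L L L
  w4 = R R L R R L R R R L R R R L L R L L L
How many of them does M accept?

1

w1: A → D → B → E → D → B → F → C → A → B → E → C → A → D → C → A → B → F → F  → end F, rejected
w2: A → B → E → D → B → F → F → C → B → E → C → B → F  → end F, rejected
w3: A → B → F → F → F → F → F → C → A → B → E → D → C → A → B → F → C → A → B → F  → end F, rejected
w4: A → D → B → F → F → F → C → B → E → C → A → D → B → E → D → C → B → F → C → A  → end A, accepted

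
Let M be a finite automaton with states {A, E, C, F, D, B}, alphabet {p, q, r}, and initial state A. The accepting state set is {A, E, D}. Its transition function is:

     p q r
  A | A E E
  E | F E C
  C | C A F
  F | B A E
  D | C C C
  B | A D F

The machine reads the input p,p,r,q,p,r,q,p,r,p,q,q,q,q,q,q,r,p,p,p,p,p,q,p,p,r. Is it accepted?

Yes

Trace: A -p-> A -p-> A -r-> E -q-> E -p-> F -r-> E -q-> E -p-> F -r-> E -p-> F -q-> A -q-> E -q-> E -q-> E -q-> E -q-> E -r-> C -p-> C -p-> C -p-> C -p-> C -p-> C -q-> A -p-> A -p-> A -r-> E
End state E is accepting.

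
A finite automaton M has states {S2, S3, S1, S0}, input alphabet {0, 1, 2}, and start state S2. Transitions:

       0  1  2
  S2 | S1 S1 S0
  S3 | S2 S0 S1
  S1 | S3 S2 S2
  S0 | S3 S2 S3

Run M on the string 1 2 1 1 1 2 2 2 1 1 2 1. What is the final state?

start at S2
read '1': S2 → S1
read '2': S1 → S2
read '1': S2 → S1
read '1': S1 → S2
read '1': S2 → S1
read '2': S1 → S2
read '2': S2 → S0
read '2': S0 → S3
read '1': S3 → S0
read '1': S0 → S2
read '2': S2 → S0
read '1': S0 → S2

S2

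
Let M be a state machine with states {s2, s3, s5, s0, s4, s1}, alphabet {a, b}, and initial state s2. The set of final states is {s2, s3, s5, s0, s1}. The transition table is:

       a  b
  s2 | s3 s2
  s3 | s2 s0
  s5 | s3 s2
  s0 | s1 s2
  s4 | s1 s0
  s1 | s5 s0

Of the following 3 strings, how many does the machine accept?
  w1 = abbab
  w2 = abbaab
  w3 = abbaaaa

3

w1: s2 → s3 → s0 → s2 → s3 → s0  → end s0, accepted
w2: s2 → s3 → s0 → s2 → s3 → s2 → s2  → end s2, accepted
w3: s2 → s3 → s0 → s2 → s3 → s2 → s3 → s2  → end s2, accepted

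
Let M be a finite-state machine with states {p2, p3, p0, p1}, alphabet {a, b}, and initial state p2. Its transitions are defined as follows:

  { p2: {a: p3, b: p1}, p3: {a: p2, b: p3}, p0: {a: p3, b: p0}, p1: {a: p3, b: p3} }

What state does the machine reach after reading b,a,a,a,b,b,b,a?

p2 → p1 → p3 → p2 → p3 → p3 → p3 → p3 → p2

p2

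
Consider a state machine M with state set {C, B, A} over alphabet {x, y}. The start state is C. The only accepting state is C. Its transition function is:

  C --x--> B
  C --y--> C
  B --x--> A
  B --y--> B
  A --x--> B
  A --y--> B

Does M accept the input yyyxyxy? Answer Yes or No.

C → C → C → C → B → B → A → B
End state B is not accepting.

No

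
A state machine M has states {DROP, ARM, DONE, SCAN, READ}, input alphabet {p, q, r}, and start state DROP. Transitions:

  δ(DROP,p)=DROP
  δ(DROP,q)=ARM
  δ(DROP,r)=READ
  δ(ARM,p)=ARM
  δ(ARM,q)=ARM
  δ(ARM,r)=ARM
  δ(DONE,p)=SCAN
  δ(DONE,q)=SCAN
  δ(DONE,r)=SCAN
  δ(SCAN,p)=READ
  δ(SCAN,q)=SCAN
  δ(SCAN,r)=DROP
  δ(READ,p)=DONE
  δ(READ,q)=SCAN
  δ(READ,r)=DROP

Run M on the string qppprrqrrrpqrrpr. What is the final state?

ARM

Trace: DROP -q-> ARM -p-> ARM -p-> ARM -p-> ARM -r-> ARM -r-> ARM -q-> ARM -r-> ARM -r-> ARM -r-> ARM -p-> ARM -q-> ARM -r-> ARM -r-> ARM -p-> ARM -r-> ARM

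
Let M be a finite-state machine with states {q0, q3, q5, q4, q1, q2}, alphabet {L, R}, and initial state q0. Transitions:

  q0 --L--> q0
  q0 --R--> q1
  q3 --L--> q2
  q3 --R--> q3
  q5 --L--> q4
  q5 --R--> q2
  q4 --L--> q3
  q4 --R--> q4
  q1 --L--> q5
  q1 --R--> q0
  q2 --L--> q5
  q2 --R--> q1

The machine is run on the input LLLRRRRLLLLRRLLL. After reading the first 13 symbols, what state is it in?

Trace: q0 -L-> q0 -L-> q0 -L-> q0 -R-> q1 -R-> q0 -R-> q1 -R-> q0 -L-> q0 -L-> q0 -L-> q0 -L-> q0 -R-> q1 -R-> q0
After 13 symbols: q0.

q0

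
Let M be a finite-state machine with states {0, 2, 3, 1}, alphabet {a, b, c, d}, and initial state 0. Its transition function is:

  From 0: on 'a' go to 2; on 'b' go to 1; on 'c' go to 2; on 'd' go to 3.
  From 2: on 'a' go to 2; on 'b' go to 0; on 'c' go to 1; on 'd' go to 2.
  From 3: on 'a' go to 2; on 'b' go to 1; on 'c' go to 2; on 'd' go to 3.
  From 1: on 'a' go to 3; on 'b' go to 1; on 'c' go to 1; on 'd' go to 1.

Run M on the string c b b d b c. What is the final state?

start at 0
read 'c': 0 → 2
read 'b': 2 → 0
read 'b': 0 → 1
read 'd': 1 → 1
read 'b': 1 → 1
read 'c': 1 → 1

1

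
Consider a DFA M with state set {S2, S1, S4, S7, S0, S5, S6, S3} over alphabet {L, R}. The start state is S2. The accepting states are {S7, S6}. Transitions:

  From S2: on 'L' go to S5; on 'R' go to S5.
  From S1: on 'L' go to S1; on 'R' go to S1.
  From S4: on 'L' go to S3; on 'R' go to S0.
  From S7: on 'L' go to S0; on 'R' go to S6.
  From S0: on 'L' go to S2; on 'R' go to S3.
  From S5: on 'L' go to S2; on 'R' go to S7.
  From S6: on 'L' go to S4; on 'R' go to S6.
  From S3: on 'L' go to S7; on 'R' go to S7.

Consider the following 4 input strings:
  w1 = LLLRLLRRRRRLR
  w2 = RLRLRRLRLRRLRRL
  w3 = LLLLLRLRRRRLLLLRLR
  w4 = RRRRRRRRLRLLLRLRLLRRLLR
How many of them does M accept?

w1:
  start at S2
  read 'L': S2 → S5
  read 'L': S5 → S2
  read 'L': S2 → S5
  read 'R': S5 → S7
  read 'L': S7 → S0
  read 'L': S0 → S2
  read 'R': S2 → S5
  read 'R': S5 → S7
  read 'R': S7 → S6
  read 'R': S6 → S6
  read 'R': S6 → S6
  read 'L': S6 → S4
  read 'R': S4 → S0
  end S0, rejected
w2:
  start at S2
  read 'R': S2 → S5
  read 'L': S5 → S2
  read 'R': S2 → S5
  read 'L': S5 → S2
  read 'R': S2 → S5
  read 'R': S5 → S7
  read 'L': S7 → S0
  read 'R': S0 → S3
  read 'L': S3 → S7
  read 'R': S7 → S6
  read 'R': S6 → S6
  read 'L': S6 → S4
  read 'R': S4 → S0
  read 'R': S0 → S3
  read 'L': S3 → S7
  end S7, accepted
w3:
  start at S2
  read 'L': S2 → S5
  read 'L': S5 → S2
  read 'L': S2 → S5
  read 'L': S5 → S2
  read 'L': S2 → S5
  read 'R': S5 → S7
  read 'L': S7 → S0
  read 'R': S0 → S3
  read 'R': S3 → S7
  read 'R': S7 → S6
  read 'R': S6 → S6
  read 'L': S6 → S4
  read 'L': S4 → S3
  read 'L': S3 → S7
  read 'L': S7 → S0
  read 'R': S0 → S3
  read 'L': S3 → S7
  read 'R': S7 → S6
  end S6, accepted
w4:
  start at S2
  read 'R': S2 → S5
  read 'R': S5 → S7
  read 'R': S7 → S6
  read 'R': S6 → S6
  read 'R': S6 → S6
  read 'R': S6 → S6
  read 'R': S6 → S6
  read 'R': S6 → S6
  read 'L': S6 → S4
  read 'R': S4 → S0
  read 'L': S0 → S2
  read 'L': S2 → S5
  read 'L': S5 → S2
  read 'R': S2 → S5
  read 'L': S5 → S2
  read 'R': S2 → S5
  read 'L': S5 → S2
  read 'L': S2 → S5
  read 'R': S5 → S7
  read 'R': S7 → S6
  read 'L': S6 → S4
  read 'L': S4 → S3
  read 'R': S3 → S7
  end S7, accepted

3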